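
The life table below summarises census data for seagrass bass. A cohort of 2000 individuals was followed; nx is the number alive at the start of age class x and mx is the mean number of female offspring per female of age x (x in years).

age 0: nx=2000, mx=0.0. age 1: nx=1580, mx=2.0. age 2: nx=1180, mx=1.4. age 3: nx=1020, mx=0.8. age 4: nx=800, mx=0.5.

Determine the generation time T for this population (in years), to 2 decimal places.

1.74

lx = nx/n0 = nx/2000: 1, 0.79, 0.59, 0.51, 0.4
lx·mx: 0, 1.58, 0.826, 0.408, 0.2 → R0 = 3.014
x·lx·mx: 0, 1.58, 1.652, 1.224, 0.8 → Σ = 5.256
T = 5.256 / 3.014 = 1.743862… → 1.74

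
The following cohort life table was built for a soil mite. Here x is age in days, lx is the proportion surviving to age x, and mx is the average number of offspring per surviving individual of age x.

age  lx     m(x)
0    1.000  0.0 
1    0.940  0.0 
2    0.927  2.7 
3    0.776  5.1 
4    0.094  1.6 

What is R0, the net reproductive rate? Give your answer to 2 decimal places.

6.61

lx·mx by age: 0, 0, 2.5029, 3.9576, 0.1504
R0 = Σ lx·mx = 6.6109 → 6.61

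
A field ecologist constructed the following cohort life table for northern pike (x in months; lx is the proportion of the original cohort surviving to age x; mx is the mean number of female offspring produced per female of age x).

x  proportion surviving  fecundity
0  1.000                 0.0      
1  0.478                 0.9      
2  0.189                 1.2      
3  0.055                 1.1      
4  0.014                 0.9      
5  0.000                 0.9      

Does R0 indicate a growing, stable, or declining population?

declining

R0 = Σ lx·mx = 0 + 0.4302 + 0.2268 + 0.0605 + 0.0126 + 0 = 0.7301
R0 < 1, so the population is declining.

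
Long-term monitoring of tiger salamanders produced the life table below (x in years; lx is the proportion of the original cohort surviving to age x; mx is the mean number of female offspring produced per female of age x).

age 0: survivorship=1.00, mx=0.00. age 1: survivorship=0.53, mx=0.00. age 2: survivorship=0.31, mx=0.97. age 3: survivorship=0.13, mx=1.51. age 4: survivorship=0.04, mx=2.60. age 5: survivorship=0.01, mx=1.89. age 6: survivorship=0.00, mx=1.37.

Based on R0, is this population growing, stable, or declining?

declining

R0 = Σ lx·mx = 0 + 0 + 0.3007 + 0.1963 + 0.104 + 0.0189 + 0 = 0.6199
R0 < 1, so the population is declining.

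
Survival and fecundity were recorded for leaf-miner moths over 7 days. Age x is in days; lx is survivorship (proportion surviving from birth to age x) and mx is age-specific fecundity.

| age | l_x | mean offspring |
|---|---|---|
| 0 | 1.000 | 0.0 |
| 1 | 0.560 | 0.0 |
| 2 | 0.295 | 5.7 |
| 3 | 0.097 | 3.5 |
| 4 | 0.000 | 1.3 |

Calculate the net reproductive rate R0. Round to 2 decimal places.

lx·mx by age: 0, 0, 1.6815, 0.3395, 0
R0 = Σ lx·mx = 2.021 → 2.02

2.02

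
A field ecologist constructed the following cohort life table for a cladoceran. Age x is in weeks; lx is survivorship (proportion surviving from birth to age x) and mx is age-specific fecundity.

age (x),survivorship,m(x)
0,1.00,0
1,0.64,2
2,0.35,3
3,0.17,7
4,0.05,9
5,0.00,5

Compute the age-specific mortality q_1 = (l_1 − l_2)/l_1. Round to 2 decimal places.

0.45

q_1 = (l_1 − l_2) / l_1 = (0.64 − 0.35) / 0.64
     = 0.29 / 0.64 = 0.453125 → 0.45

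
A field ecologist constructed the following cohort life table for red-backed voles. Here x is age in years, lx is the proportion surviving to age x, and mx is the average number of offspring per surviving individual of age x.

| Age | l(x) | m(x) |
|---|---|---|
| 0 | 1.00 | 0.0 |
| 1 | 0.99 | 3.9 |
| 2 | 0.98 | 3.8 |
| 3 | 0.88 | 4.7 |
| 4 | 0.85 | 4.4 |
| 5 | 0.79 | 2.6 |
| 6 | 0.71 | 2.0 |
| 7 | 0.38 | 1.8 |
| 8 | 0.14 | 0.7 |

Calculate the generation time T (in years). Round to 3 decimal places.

3.197

lx·mx: 0, 3.861, 3.724, 4.136, 3.74, 2.054, 1.42, 0.684, 0.098 → R0 = 19.717
x·lx·mx: 0, 3.861, 7.448, 12.408, 14.96, 10.27, 8.52, 4.788, 0.784 → Σ = 63.039
T = 63.039 / 19.717 = 3.19719… → 3.197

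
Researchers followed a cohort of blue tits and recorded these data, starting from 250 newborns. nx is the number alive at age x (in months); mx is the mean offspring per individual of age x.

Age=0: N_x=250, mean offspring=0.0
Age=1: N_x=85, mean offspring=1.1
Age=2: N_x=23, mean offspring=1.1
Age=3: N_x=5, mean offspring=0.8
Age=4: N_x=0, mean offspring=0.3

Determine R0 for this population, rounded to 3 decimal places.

lx = nx/n0 = nx/250: 1, 0.34, 0.092, 0.02, 0
lx·mx by age: 0, 0.374, 0.1012, 0.016, 0
R0 = Σ lx·mx = 0.4912 → 0.491

0.491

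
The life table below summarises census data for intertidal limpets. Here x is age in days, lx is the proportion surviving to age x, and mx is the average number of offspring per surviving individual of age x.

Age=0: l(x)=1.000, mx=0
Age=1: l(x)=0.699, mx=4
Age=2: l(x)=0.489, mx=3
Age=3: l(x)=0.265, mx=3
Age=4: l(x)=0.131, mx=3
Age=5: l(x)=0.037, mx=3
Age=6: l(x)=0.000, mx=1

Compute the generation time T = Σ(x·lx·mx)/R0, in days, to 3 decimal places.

1.841

lx·mx: 0, 2.796, 1.467, 0.795, 0.393, 0.111, 0 → R0 = 5.562
x·lx·mx: 0, 2.796, 2.934, 2.385, 1.572, 0.555, 0 → Σ = 10.242
T = 10.242 / 5.562 = 1.841424… → 1.841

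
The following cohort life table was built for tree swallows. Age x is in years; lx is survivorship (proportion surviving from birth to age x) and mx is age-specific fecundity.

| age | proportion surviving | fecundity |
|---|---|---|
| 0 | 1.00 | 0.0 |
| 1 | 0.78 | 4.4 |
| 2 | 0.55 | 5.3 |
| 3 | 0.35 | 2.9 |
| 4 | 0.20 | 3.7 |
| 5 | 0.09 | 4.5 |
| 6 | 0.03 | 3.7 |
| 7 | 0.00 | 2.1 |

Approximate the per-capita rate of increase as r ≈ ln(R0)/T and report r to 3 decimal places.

1.034

R0 = Σ lx·mx = 0 + 3.432 + 2.915 + 1.015 + 0.74 + 0.405 + 0.111 + 0 = 8.618
Σ x·lx·mx = 17.958; T = 17.958/8.618 = 2.08378…
r ≈ ln(R0)/T = ln(8.618)/2.08378… = 1.03363… → 1.034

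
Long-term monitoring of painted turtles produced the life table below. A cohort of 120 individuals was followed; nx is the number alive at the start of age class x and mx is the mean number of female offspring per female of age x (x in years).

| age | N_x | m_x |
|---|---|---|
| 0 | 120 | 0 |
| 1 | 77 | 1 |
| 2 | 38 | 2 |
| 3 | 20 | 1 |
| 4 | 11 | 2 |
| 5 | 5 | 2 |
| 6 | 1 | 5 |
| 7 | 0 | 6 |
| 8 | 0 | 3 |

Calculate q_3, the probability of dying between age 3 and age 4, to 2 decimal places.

0.45

lx = nx/n0 = nx/120: 1, 0.64167…, 0.31667…, 0.16667…, 0.09167…, 0.04167…, 0.00833…, 0, 0
q_3 = (l_3 − l_4) / l_3 = (0.166667… − 0.091667…) / 0.166667…
     = 0.075… / 0.166667… = 0.45… → 0.45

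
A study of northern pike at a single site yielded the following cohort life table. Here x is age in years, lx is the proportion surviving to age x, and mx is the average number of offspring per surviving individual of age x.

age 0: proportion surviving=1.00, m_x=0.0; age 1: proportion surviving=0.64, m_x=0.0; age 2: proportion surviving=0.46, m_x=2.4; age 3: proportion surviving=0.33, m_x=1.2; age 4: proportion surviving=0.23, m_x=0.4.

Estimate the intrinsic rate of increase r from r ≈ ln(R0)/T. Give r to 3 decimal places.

R0 = Σ lx·mx = 0 + 0 + 1.104 + 0.396 + 0.092 = 1.592
Σ x·lx·mx = 3.764; T = 3.764/1.592 = 2.36432…
r ≈ ln(R0)/T = ln(1.592)/2.36432… = 0.19667… → 0.197

0.197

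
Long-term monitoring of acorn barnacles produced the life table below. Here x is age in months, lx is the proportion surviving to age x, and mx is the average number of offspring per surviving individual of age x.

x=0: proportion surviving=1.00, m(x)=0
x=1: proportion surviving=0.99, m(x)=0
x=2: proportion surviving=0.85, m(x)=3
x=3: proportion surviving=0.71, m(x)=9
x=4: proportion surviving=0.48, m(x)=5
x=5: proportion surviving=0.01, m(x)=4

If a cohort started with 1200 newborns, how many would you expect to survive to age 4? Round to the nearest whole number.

Expected survivors = N0 · l_4 = 1200 × 0.48 = 576 → 576

576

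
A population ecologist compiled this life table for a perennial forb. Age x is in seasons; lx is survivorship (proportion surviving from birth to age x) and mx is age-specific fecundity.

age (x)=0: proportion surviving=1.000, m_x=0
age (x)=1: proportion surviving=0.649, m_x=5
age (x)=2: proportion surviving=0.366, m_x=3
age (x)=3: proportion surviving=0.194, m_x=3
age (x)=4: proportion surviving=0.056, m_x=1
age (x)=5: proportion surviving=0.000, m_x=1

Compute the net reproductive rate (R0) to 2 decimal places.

lx·mx by age: 0, 3.245, 1.098, 0.582, 0.056, 0
R0 = Σ lx·mx = 4.981 → 4.98

4.98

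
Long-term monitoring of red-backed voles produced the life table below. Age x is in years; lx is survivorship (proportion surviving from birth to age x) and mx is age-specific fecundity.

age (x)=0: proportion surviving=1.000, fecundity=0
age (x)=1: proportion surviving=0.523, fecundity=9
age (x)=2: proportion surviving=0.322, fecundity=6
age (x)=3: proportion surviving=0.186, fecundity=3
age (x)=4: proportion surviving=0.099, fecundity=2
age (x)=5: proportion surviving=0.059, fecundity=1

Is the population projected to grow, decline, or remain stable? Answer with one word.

R0 = Σ lx·mx = 0 + 4.707 + 1.932 + 0.558 + 0.198 + 0.059 = 7.454
R0 > 1, so the population is growing.

growing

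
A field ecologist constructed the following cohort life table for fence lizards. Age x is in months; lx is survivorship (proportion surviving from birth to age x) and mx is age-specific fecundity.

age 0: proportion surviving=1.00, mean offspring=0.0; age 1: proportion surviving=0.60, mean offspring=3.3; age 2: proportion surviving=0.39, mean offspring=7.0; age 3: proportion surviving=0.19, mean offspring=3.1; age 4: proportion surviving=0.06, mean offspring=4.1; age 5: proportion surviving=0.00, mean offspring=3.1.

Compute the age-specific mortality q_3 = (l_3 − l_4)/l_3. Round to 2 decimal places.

q_3 = (l_3 − l_4) / l_3 = (0.19 − 0.06) / 0.19
     = 0.13 / 0.19 = 0.684211… → 0.68

0.68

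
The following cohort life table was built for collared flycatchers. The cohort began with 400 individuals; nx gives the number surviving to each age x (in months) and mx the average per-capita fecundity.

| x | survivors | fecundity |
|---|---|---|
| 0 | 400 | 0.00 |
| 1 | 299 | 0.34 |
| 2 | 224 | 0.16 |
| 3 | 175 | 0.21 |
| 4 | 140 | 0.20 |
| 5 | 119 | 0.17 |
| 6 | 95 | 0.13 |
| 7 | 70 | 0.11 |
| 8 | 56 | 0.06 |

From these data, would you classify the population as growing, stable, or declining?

lx = nx/n0 = nx/400: 1, 0.7475, 0.56, 0.4375, 0.35, 0.2975, 0.2375, 0.175, 0.14
R0 = Σ lx·mx = 0 + 0.25415 + 0.0896 + 0.091875 + 0.07 + 0.050575 + 0.030875 + 0.01925 + 0.0084 = 0.614725
R0 < 1, so the population is declining.

declining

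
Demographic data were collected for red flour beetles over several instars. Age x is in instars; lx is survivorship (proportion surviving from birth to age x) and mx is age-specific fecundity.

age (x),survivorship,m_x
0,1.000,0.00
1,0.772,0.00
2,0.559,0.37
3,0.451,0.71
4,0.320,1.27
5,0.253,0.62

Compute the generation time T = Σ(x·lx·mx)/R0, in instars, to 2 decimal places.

lx·mx: 0, 0, 0.20683, 0.32021, 0.4064, 0.15686 → R0 = 1.0903
x·lx·mx: 0, 0, 0.41366, 0.96063, 1.6256, 0.7843 → Σ = 3.78419
T = 3.78419 / 1.0903 = 3.470779… → 3.47

3.47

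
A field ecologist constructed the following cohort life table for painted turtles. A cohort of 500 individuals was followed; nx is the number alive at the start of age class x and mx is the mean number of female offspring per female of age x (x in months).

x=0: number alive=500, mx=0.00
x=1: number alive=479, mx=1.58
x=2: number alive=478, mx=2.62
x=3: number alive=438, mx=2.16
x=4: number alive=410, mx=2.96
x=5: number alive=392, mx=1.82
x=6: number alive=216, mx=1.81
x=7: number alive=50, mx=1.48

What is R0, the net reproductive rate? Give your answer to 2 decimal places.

10.69

lx = nx/n0 = nx/500: 1, 0.958, 0.956, 0.876, 0.82, 0.784, 0.432, 0.1
lx·mx by age: 0, 1.51364, 2.50472, 1.89216, 2.4272, 1.42688, 0.78192, 0.148
R0 = Σ lx·mx = 10.69452 → 10.69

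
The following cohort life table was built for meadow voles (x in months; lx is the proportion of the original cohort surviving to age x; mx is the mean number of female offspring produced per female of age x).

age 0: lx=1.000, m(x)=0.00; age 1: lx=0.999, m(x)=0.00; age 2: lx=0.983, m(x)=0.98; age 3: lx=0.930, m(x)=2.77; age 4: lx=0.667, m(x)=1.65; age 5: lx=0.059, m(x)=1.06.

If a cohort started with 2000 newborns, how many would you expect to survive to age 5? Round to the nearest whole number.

118

Expected survivors = N0 · l_5 = 2000 × 0.059 = 118 → 118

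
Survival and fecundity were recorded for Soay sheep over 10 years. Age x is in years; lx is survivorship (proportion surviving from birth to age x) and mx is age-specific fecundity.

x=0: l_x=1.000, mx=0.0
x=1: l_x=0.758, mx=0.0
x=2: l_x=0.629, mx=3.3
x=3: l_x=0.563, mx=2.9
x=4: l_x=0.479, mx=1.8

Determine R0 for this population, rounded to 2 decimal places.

lx·mx by age: 0, 0, 2.0757, 1.6327, 0.8622
R0 = Σ lx·mx = 4.5706 → 4.57

4.57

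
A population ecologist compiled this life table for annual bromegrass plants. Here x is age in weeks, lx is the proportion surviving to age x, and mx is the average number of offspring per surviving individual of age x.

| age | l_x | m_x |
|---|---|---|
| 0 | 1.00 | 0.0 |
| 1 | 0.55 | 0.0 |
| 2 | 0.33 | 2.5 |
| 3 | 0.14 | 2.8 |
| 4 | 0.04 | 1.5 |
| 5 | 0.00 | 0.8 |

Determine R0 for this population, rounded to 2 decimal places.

lx·mx by age: 0, 0, 0.825, 0.392, 0.06, 0
R0 = Σ lx·mx = 1.277 → 1.28

1.28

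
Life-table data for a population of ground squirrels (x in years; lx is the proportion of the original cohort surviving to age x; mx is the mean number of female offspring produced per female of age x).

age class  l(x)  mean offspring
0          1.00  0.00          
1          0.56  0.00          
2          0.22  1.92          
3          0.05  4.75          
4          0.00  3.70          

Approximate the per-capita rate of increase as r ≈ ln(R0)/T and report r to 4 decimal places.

-0.1761

R0 = Σ lx·mx = 0 + 0 + 0.4224 + 0.2375 + 0 = 0.6599
Σ x·lx·mx = 1.5573; T = 1.5573/0.6599 = 2.3599…
r ≈ ln(R0)/T = ln(0.6599)/2.3599… = -0.176137… → -0.1761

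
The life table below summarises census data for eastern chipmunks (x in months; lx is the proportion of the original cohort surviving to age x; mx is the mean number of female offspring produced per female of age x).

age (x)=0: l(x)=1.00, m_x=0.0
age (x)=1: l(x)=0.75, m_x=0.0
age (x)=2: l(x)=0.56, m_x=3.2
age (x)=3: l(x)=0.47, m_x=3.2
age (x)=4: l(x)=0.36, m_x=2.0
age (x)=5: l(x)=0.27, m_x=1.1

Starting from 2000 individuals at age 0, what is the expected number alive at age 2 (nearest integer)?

1120

Expected survivors = N0 · l_2 = 2000 × 0.56 = 1120 → 1120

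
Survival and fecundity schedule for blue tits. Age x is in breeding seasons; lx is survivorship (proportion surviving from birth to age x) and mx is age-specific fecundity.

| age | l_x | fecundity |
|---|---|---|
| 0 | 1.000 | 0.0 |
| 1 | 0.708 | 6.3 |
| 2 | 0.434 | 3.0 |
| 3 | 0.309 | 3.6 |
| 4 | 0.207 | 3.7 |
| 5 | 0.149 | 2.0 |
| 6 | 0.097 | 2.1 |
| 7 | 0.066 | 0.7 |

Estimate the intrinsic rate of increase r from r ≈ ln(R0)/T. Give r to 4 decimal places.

R0 = Σ lx·mx = 0 + 4.4604 + 1.302 + 1.1124 + 0.7659 + 0.298 + 0.2037 + 0.0462 = 8.1886
Σ x·lx·mx = 16.5008; T = 16.5008/8.1886 = 2.01509…
r ≈ ln(R0)/T = ln(8.1886)/2.01509… = 1.043496… → 1.0435

1.0435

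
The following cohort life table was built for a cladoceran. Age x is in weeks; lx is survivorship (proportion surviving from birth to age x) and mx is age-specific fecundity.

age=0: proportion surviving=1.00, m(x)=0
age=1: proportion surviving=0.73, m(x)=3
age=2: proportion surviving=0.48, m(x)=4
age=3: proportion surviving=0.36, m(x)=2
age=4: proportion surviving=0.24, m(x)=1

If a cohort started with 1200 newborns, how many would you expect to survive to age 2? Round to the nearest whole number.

576

Expected survivors = N0 · l_2 = 1200 × 0.48 = 576 → 576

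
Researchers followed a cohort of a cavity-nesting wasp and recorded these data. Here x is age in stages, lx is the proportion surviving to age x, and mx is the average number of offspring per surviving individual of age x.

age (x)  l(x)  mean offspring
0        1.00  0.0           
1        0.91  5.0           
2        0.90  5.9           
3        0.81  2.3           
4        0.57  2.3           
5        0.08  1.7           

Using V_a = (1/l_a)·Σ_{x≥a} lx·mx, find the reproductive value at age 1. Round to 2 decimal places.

14.47

lx·mx for x ≥ 1: 4.55, 5.31, 1.863, 1.311, 0.136 → sum = 13.17
V_1 = 13.17 / l_1 = 13.17 / 0.91 = 14.472527… → 14.47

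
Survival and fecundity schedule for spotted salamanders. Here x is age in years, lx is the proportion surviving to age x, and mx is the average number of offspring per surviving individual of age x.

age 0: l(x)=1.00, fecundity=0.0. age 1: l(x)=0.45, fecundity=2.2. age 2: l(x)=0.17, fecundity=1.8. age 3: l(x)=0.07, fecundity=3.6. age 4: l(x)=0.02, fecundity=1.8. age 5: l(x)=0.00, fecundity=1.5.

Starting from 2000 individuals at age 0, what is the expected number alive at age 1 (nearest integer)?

Expected survivors = N0 · l_1 = 2000 × 0.45 = 900 → 900

900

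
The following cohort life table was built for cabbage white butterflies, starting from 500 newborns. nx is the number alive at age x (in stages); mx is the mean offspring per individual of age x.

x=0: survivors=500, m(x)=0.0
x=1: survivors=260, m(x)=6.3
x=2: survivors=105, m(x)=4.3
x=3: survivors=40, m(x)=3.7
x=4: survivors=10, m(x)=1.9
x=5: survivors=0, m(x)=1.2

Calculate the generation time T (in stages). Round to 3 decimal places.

1.357

lx = nx/n0 = nx/500: 1, 0.52, 0.21, 0.08, 0.02, 0
lx·mx: 0, 3.276, 0.903, 0.296, 0.038, 0 → R0 = 4.513
x·lx·mx: 0, 3.276, 1.806, 0.888, 0.152, 0 → Σ = 6.122
T = 6.122 / 4.513 = 1.356526… → 1.357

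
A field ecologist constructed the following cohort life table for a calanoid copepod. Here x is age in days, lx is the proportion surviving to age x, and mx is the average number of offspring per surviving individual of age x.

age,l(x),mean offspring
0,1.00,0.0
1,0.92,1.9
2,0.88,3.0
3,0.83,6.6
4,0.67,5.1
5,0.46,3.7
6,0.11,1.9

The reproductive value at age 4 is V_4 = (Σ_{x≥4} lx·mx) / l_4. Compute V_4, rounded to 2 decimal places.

lx·mx for x ≥ 4: 3.417, 1.702, 0.209 → sum = 5.328
V_4 = 5.328 / l_4 = 5.328 / 0.67 = 7.952239… → 7.95

7.95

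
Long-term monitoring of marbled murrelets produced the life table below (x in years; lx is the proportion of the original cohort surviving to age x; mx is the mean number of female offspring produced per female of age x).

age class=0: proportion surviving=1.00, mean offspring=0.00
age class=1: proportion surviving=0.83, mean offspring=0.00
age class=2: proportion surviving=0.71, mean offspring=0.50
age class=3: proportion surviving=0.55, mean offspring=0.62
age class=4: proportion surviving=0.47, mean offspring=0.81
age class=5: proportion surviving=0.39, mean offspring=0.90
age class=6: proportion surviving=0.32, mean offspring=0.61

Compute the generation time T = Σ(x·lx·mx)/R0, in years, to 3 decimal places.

lx·mx: 0, 0, 0.355, 0.341, 0.3807, 0.351, 0.1952 → R0 = 1.6229
x·lx·mx: 0, 0, 0.71, 1.023, 1.5228, 1.755, 1.1712 → Σ = 6.182
T = 6.182 / 1.6229 = 3.80923… → 3.809

3.809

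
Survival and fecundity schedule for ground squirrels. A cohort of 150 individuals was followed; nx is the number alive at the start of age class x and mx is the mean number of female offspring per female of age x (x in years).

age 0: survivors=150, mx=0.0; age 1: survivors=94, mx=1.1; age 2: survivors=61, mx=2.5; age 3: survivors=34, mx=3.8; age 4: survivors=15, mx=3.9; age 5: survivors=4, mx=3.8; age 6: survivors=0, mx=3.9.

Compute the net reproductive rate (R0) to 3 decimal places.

lx = nx/n0 = nx/150: 1, 0.62667…, 0.40667…, 0.22667…, 0.1, 0.02667…, 0
lx·mx by age: 0, 0.689333…, 1.016667…, 0.861333…, 0.39, 0.101333…, 0
R0 = Σ lx·mx = 3.058667… → 3.059

3.059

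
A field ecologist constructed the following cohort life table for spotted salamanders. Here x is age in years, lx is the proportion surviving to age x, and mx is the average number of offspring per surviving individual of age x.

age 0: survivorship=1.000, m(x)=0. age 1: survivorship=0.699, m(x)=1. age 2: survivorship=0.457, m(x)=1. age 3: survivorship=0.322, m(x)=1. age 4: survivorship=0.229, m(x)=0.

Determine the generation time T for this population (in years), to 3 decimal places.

1.745

lx·mx: 0, 0.699, 0.457, 0.322, 0 → R0 = 1.478
x·lx·mx: 0, 0.699, 0.914, 0.966, 0 → Σ = 2.579
T = 2.579 / 1.478 = 1.744926… → 1.745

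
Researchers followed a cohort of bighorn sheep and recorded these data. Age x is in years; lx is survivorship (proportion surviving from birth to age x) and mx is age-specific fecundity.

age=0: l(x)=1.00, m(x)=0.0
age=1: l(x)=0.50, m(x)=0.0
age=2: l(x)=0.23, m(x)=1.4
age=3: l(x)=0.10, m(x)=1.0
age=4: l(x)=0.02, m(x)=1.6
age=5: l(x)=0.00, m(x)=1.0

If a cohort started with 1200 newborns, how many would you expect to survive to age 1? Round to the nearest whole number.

600

Expected survivors = N0 · l_1 = 1200 × 0.50 = 600 → 600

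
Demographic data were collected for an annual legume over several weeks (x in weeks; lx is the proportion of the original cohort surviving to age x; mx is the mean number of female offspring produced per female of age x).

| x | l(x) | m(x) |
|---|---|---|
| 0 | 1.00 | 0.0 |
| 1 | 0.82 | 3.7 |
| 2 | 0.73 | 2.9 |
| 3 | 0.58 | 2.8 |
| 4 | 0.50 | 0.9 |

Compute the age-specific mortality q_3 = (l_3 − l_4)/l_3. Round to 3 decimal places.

0.138

q_3 = (l_3 − l_4) / l_3 = (0.58 − 0.5) / 0.58
     = 0.08 / 0.58 = 0.137931… → 0.138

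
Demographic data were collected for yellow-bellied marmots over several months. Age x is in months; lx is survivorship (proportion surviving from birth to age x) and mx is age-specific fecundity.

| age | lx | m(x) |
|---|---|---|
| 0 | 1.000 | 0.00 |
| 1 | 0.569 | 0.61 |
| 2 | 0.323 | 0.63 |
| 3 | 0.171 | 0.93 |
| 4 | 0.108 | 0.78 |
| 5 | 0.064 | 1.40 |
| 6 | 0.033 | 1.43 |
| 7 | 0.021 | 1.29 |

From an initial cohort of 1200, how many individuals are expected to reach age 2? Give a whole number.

388

Expected survivors = N0 · l_2 = 1200 × 0.323 = 387.6 → 388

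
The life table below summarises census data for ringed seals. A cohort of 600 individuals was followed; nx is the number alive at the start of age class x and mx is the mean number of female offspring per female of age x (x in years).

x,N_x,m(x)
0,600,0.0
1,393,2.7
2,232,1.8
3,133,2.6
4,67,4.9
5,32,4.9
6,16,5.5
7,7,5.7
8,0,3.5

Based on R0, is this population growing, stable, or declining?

lx = nx/n0 = nx/600: 1, 0.655, 0.38667…, 0.22167…, 0.11167…, 0.05333…, 0.02667…, 0.01167…, 0
R0 = Σ lx·mx = 0 + 1.7685 + 0.696… + 0.576333… + 0.547167… + 0.261333… + 0.146667… + 0.0665… + 0 = 4.0625…
R0 > 1, so the population is growing.

growing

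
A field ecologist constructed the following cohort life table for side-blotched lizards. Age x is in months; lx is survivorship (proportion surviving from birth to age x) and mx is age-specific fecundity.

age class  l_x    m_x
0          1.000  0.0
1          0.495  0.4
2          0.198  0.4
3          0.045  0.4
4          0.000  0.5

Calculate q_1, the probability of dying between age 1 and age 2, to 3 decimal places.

0.600

q_1 = (l_1 − l_2) / l_1 = (0.495 − 0.198) / 0.495
     = 0.297 / 0.495 = 0.6 → 0.600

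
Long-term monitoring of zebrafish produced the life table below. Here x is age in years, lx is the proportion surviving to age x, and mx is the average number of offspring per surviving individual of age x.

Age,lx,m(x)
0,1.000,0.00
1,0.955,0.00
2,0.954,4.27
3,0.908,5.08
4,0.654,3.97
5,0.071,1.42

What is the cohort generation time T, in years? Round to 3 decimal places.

lx·mx: 0, 0, 4.07358, 4.61264, 2.59638, 0.10082 → R0 = 11.38342
x·lx·mx: 0, 0, 8.14716, 13.83792, 10.38552, 0.5041 → Σ = 32.8747
T = 32.8747 / 11.38342 = 2.887946… → 2.888

2.888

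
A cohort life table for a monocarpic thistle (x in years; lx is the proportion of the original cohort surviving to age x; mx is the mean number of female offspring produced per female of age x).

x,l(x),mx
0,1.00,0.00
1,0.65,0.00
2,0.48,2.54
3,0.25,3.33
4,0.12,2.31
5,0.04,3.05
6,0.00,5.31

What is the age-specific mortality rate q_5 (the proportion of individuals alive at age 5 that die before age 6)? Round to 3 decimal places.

q_5 = (l_5 − l_6) / l_5 = (0.04 − 0) / 0.04
     = 0.04 / 0.04 = 1 → 1.000

1.000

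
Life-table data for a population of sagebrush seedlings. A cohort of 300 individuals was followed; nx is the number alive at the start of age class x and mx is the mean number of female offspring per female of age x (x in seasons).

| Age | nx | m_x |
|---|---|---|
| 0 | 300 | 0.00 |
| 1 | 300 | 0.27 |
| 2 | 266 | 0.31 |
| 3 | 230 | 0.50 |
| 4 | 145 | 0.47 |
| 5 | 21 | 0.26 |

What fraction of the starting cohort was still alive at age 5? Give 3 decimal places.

0.070

l_5 = n_5/n_0 = 21/300 = 0.07 → 0.070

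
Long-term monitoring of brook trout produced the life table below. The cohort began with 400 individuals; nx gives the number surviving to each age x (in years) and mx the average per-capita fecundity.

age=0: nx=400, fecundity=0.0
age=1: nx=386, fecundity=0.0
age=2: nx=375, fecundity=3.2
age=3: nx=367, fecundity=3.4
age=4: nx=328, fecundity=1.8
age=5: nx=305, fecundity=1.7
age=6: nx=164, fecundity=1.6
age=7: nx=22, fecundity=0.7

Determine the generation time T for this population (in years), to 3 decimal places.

lx = nx/n0 = nx/400: 1, 0.965, 0.9375, 0.9175, 0.82, 0.7625, 0.41, 0.055
lx·mx: 0, 0, 3, 3.1195, 1.476, 1.29625, 0.656, 0.0385 → R0 = 9.58625
x·lx·mx: 0, 0, 6, 9.3585, 5.904, 6.48125, 3.936, 0.2695 → Σ = 31.94925
T = 31.94925 / 9.58625 = 3.33282… → 3.333

3.333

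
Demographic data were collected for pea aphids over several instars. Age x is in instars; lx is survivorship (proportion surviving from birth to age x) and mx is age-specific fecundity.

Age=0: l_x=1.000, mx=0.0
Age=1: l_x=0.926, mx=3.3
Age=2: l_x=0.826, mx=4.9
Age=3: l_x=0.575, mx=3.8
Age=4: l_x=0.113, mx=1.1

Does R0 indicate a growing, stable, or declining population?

growing

R0 = Σ lx·mx = 0 + 3.0558 + 4.0474 + 2.185 + 0.1243 = 9.4125
R0 > 1, so the population is growing.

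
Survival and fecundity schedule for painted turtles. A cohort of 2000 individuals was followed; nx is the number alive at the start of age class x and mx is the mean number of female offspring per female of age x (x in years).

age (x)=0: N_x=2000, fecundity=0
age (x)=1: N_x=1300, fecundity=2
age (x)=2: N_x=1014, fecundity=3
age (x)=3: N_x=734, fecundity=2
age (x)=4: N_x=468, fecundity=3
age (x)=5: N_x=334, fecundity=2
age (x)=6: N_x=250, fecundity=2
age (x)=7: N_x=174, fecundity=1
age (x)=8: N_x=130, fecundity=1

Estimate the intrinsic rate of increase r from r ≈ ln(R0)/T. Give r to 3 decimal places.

0.588

lx = nx/n0 = nx/2000: 1, 0.65, 0.507, 0.367, 0.234, 0.167, 0.125, 0.087, 0.065
R0 = Σ lx·mx = 0 + 1.3 + 1.521 + 0.734 + 0.702 + 0.334 + 0.25 + 0.087 + 0.065 = 4.993
Σ x·lx·mx = 13.651; T = 13.651/4.993 = 2.73403…
r ≈ ln(R0)/T = ln(4.993)/2.73403… = 0.58816… → 0.588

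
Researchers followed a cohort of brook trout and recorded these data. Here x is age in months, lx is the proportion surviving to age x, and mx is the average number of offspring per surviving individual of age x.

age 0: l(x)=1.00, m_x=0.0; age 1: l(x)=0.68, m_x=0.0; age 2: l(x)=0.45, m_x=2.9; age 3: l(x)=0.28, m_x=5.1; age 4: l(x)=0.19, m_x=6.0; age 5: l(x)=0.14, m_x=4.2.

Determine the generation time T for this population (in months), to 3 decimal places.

lx·mx: 0, 0, 1.305, 1.428, 1.14, 0.588 → R0 = 4.461
x·lx·mx: 0, 0, 2.61, 4.284, 4.56, 2.94 → Σ = 14.394
T = 14.394 / 4.461 = 3.226631… → 3.227

3.227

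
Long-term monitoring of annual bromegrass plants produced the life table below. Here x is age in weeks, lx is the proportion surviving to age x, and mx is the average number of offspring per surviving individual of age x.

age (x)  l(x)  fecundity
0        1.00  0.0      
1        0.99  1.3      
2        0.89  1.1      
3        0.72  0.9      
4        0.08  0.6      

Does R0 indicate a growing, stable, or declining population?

R0 = Σ lx·mx = 0 + 1.287 + 0.979 + 0.648 + 0.048 = 2.962
R0 > 1, so the population is growing.

growing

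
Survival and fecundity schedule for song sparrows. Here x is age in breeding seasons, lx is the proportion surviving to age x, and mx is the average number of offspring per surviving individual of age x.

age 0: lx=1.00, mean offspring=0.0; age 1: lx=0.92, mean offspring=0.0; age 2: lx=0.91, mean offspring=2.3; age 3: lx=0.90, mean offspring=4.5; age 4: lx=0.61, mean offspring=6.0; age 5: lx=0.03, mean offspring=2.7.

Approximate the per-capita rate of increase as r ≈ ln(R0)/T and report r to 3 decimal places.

R0 = Σ lx·mx = 0 + 0 + 2.093 + 4.05 + 3.66 + 0.081 = 9.884
Σ x·lx·mx = 31.381; T = 31.381/9.884 = 3.17493…
r ≈ ln(R0)/T = ln(9.884)/3.17493… = 0.72156… → 0.722

0.722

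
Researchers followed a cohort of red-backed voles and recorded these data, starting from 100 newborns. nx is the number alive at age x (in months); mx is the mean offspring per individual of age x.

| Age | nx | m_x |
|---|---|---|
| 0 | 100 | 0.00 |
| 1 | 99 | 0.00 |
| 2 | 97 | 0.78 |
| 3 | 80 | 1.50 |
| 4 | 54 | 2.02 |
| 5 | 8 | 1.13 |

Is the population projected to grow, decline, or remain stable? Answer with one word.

lx = nx/n0 = nx/100: 1, 0.99, 0.97, 0.8, 0.54, 0.08
R0 = Σ lx·mx = 0 + 0 + 0.7566 + 1.2 + 1.0908 + 0.0904 = 3.1378
R0 > 1, so the population is growing.

growing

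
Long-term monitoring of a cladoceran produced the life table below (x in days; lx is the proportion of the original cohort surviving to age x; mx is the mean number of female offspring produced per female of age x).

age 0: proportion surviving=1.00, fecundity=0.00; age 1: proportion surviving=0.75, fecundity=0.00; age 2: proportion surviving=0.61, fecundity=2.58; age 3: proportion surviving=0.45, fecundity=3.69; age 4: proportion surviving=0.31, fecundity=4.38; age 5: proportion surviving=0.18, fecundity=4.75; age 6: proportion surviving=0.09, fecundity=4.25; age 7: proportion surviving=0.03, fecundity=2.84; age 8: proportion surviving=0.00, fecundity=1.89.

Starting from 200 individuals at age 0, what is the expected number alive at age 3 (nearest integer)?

Expected survivors = N0 · l_3 = 200 × 0.45 = 90 → 90

90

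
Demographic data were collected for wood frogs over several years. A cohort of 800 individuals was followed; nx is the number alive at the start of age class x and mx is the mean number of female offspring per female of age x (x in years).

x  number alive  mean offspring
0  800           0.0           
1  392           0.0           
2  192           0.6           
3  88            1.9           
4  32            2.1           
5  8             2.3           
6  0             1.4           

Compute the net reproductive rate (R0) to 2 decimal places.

lx = nx/n0 = nx/800: 1, 0.49, 0.24, 0.11, 0.04, 0.01, 0
lx·mx by age: 0, 0, 0.144, 0.209, 0.084, 0.023, 0
R0 = Σ lx·mx = 0.46 → 0.46

0.46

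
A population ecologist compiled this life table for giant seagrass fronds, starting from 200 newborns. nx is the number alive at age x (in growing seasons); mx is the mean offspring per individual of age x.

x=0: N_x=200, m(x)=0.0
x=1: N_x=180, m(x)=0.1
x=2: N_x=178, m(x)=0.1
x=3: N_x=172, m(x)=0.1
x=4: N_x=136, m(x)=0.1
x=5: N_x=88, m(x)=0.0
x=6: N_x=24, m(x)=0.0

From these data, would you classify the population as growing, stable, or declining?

declining

lx = nx/n0 = nx/200: 1, 0.9, 0.89, 0.86, 0.68, 0.44, 0.12
R0 = Σ lx·mx = 0 + 0.09 + 0.089 + 0.086 + 0.068 + 0 + 0 = 0.333
R0 < 1, so the population is declining.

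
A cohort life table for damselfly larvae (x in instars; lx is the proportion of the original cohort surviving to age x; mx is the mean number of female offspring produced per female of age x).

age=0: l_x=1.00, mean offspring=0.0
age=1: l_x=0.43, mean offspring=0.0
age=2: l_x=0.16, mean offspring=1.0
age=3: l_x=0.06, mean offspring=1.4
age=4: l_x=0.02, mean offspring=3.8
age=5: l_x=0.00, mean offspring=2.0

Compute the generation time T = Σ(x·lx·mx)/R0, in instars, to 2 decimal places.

2.74

lx·mx: 0, 0, 0.16, 0.084, 0.076, 0 → R0 = 0.32
x·lx·mx: 0, 0, 0.32, 0.252, 0.304, 0 → Σ = 0.876
T = 0.876 / 0.32 = 2.7375 → 2.74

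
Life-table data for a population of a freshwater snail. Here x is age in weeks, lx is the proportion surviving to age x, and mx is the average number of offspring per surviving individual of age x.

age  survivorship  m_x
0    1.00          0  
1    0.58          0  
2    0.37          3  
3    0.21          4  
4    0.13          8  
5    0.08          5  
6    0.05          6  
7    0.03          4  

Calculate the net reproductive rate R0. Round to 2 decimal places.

lx·mx by age: 0, 0, 1.11, 0.84, 1.04, 0.4, 0.3, 0.12
R0 = Σ lx·mx = 3.81 → 3.81

3.81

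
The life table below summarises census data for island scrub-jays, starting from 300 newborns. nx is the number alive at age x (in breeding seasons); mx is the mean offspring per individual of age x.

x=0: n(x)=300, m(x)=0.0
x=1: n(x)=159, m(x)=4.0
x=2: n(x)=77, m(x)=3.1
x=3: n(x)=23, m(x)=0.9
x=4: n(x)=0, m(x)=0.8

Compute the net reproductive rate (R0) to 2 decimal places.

lx = nx/n0 = nx/300: 1, 0.53, 0.25667…, 0.07667…, 0
lx·mx by age: 0, 2.12, 0.795667…, 0.069…, 0
R0 = Σ lx·mx = 2.984667… → 2.98

2.98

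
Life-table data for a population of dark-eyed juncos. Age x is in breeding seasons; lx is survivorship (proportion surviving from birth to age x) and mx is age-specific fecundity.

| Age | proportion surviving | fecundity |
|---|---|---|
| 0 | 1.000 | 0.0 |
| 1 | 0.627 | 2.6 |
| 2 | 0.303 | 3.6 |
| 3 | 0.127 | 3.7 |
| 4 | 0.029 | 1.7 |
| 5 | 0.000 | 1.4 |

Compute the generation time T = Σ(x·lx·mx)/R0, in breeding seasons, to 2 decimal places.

lx·mx: 0, 1.6302, 1.0908, 0.4699, 0.0493, 0 → R0 = 3.2402
x·lx·mx: 0, 1.6302, 2.1816, 1.4097, 0.1972, 0 → Σ = 5.4187
T = 5.4187 / 3.2402 = 1.672335… → 1.67

1.67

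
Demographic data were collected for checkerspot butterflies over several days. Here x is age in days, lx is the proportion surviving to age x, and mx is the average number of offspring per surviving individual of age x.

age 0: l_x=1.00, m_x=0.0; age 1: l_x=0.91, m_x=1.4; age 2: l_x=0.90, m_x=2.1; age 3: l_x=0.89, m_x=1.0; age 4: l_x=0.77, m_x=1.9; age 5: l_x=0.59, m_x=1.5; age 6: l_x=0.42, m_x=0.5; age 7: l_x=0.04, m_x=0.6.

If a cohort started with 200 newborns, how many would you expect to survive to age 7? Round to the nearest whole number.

8

Expected survivors = N0 · l_7 = 200 × 0.04 = 8 → 8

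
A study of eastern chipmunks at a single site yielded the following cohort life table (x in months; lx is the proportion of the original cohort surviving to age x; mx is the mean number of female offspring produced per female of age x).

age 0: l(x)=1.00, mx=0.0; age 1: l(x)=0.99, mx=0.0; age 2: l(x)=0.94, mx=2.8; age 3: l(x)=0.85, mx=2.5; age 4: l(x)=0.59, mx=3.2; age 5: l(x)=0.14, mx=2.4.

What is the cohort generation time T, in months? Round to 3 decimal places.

lx·mx: 0, 0, 2.632, 2.125, 1.888, 0.336 → R0 = 6.981
x·lx·mx: 0, 0, 5.264, 6.375, 7.552, 1.68 → Σ = 20.871
T = 20.871 / 6.981 = 2.989686… → 2.990

2.990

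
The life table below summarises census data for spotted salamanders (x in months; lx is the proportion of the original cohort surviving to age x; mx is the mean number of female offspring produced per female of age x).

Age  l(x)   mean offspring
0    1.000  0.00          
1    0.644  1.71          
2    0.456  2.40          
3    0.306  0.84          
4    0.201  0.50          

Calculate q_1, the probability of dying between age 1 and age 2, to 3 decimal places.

q_1 = (l_1 − l_2) / l_1 = (0.644 − 0.456) / 0.644
     = 0.188 / 0.644 = 0.291925… → 0.292

0.292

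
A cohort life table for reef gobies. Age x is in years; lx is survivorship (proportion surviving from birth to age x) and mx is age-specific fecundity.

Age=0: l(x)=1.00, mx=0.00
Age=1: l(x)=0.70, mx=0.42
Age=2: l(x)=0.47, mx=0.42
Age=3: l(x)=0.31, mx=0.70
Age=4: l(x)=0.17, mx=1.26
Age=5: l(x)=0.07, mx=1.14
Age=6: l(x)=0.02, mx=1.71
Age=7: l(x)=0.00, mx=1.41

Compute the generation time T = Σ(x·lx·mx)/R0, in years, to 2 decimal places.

lx·mx: 0, 0.294, 0.1974, 0.217, 0.2142, 0.0798, 0.0342, 0 → R0 = 1.0366
x·lx·mx: 0, 0.294, 0.3948, 0.651, 0.8568, 0.399, 0.2052, 0 → Σ = 2.8008
T = 2.8008 / 1.0366 = 2.70191… → 2.70

2.70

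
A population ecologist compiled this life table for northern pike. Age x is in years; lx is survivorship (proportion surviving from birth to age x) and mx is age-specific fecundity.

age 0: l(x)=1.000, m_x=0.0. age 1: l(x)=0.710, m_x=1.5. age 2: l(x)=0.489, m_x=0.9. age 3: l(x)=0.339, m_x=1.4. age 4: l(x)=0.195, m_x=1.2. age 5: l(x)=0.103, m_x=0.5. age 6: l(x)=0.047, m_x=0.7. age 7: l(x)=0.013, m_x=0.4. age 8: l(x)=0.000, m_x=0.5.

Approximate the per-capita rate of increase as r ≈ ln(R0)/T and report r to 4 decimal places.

0.4007

R0 = Σ lx·mx = 0 + 1.065 + 0.4401 + 0.4746 + 0.234 + 0.0515 + 0.0329 + 0.0052 + 0 = 2.3033
Σ x·lx·mx = 4.7963; T = 4.7963/2.3033 = 2.08236…
r ≈ ln(R0)/T = ln(2.3033)/2.08236… = 0.400672… → 0.4007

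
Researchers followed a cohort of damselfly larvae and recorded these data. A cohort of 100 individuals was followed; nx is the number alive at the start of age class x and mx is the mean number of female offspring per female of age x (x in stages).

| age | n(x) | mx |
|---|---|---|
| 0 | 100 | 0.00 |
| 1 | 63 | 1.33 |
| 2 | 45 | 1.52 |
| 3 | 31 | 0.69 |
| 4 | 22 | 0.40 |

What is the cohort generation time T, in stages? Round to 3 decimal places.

1.754

lx = nx/n0 = nx/100: 1, 0.63, 0.45, 0.31, 0.22
lx·mx: 0, 0.8379, 0.684, 0.2139, 0.088 → R0 = 1.8238
x·lx·mx: 0, 0.8379, 1.368, 0.6417, 0.352 → Σ = 3.1996
T = 3.1996 / 1.8238 = 1.754359… → 1.754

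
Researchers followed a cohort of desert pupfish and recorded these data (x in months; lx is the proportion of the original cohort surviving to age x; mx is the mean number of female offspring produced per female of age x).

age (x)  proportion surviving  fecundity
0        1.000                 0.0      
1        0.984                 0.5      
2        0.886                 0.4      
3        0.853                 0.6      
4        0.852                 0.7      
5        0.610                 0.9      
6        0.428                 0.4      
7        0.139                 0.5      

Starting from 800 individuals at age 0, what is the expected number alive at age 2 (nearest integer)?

Expected survivors = N0 · l_2 = 800 × 0.886 = 708.8 → 709

709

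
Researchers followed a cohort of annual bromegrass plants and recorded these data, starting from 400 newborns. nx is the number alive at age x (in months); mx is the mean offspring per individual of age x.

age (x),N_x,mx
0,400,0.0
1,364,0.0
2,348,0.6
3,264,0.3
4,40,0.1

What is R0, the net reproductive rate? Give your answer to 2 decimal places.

0.73

lx = nx/n0 = nx/400: 1, 0.91, 0.87, 0.66, 0.1
lx·mx by age: 0, 0, 0.522, 0.198, 0.01
R0 = Σ lx·mx = 0.73 → 0.73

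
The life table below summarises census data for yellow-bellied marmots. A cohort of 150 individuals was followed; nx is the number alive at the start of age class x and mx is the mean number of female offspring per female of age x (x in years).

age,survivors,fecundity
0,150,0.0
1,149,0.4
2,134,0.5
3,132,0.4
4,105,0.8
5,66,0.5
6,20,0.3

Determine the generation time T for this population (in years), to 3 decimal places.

lx = nx/n0 = nx/150: 1, 0.99333…, 0.89333…, 0.88, 0.7, 0.44, 0.13333…
lx·mx: 0, 0.397333…, 0.446667…, 0.352, 0.56, 0.22, 0.04… → R0 = 2.016…
x·lx·mx: 0, 0.397333…, 0.893333…, 1.056, 2.24, 1.1, 0.24… → Σ = 5.926667…
T = 5.926667… / 2.016… = 2.939815… → 2.940

2.940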